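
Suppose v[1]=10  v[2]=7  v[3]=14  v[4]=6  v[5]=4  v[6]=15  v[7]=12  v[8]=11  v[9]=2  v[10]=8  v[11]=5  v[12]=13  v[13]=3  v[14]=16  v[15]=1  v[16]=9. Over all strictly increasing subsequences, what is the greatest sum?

55

Let S[i] be the best sum of a strictly increasing subsequence ending at i:
i:      1  2  3  4  5  6  7  8  9 10 11 12 13 14 15 16
v[i]:  10  7 14  6  4 15 12 11  2  8  5 13  3 16  1  9
S:     10  7 24  6  4 39 22 21  2 15  9 35  5 55  1 24
Maximum is 55 (e.g. 10 + 14 + 15 + 16).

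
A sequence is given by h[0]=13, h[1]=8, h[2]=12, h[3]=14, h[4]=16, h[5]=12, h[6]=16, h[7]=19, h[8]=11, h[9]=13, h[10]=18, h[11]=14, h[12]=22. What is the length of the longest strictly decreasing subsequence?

Negate each value so 'decreasing' becomes 'increasing', then run patience tails on the negated sequence:
-13 → extends → [-13]
-8 → extends → [-13, -8]
-12 → replaces -8 → [-13, -12]
-14 → replaces -13 → [-14, -12]
-16 → replaces -14 → [-16, -12]
-12 → already a tail → [-16, -12]
-16 → already a tail → [-16, -12]
-19 → replaces -16 → [-19, -12]
-11 → extends → [-19, -12, -11]
-13 → replaces -12 → [-19, -13, -11]
-18 → replaces -13 → [-19, -18, -11]
-14 → replaces -11 → [-19, -18, -14]
-22 → replaces -19 → [-22, -18, -14]
Three tails, so the longest strictly decreasing subsequence of the original has length 3.

3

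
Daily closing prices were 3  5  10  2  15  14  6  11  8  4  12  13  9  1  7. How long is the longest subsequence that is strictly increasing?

Track the smallest tail for each achievable length (strict):
3 → extends → [3]
5 → extends → [3, 5]
10 → extends → [3, 5, 10]
2 → replaces 3 → [2, 5, 10]
15 → extends → [2, 5, 10, 15]
14 → replaces 15 → [2, 5, 10, 14]
6 → replaces 10 → [2, 5, 6, 14]
11 → replaces 14 → [2, 5, 6, 11]
8 → replaces 11 → [2, 5, 6, 8]
4 → replaces 5 → [2, 4, 6, 8]
12 → extends → [2, 4, 6, 8, 12]
13 → extends → [2, 4, 6, 8, 12, 13]
9 → replaces 12 → [2, 4, 6, 8, 9, 13]
1 → replaces 2 → [1, 4, 6, 8, 9, 13]
7 → replaces 8 → [1, 4, 6, 7, 9, 13]
Six tails, so the longest strictly increasing subsequence has length 6 (e.g. 3, 5, 10, 11, 12, 13).

6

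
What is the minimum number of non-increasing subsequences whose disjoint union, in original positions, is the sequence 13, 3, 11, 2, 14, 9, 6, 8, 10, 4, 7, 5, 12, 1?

Place each on the leftmost legal pile:
13 → new pile 1 (tops now [13])
3 → pile 1 (tops now [3])
11 → new pile 2 (tops now [3, 11])
2 → pile 1 (tops now [2, 11])
14 → new pile 3 (tops now [2, 11, 14])
9 → pile 2 (tops now [2, 9, 14])
6 → pile 2 (tops now [2, 6, 14])
8 → pile 3 (tops now [2, 6, 8])
10 → new pile 4 (tops now [2, 6, 8, 10])
4 → pile 2 (tops now [2, 4, 8, 10])
7 → pile 3 (tops now [2, 4, 7, 10])
5 → pile 3 (tops now [2, 4, 5, 10])
12 → new pile 5 (tops now [2, 4, 5, 10, 12])
1 → pile 1 (tops now [1, 4, 5, 10, 12])
Five piles.

5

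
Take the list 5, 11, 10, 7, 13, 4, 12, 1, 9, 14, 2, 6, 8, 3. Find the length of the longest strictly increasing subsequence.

Let dp[i] be the length of the longest such subsequence ending at index i:
i:      1  2  3  4  5  6  7  8  9 10 11 12 13 14
a[i]:   5 11 10  7 13  4 12  1  9 14  2  6  8  3
dp:     1  2  2  2  3  1  3  1  3  4  2  3  4  3
Maximum dp value is 4.

4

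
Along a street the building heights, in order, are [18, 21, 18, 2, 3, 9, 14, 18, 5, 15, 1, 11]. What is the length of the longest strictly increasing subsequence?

5

Let dp[i] be the length of the longest such subsequence ending at index i:
i:      1  2  3  4  5  6  7  8  9 10 11 12
a[i]:  18 21 18  2  3  9 14 18  5 15  1 11
dp:     1  2  1  1  2  3  4  5  3  5  1  4
Maximum dp value is 5.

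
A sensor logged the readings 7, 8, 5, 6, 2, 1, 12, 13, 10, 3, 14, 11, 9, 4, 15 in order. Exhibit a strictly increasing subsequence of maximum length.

7, 8, 12, 13, 14, 15

Patience tails give the LIS length; then backtrack through the dp parents:
7 → extends → [7]
8 → extends → [7, 8]
5 → replaces 7 → [5, 8]
6 → replaces 8 → [5, 6]
2 → replaces 5 → [2, 6]
1 → replaces 2 → [1, 6]
12 → extends → [1, 6, 12]
13 → extends → [1, 6, 12, 13]
10 → replaces 12 → [1, 6, 10, 13]
3 → replaces 6 → [1, 3, 10, 13]
14 → extends → [1, 3, 10, 13, 14]
11 → replaces 13 → [1, 3, 10, 11, 14]
9 → replaces 10 → [1, 3, 9, 11, 14]
4 → replaces 9 → [1, 3, 4, 11, 14]
15 → extends → [1, 3, 4, 11, 14, 15]
Length 6; one witness is 7, 8, 12, 13, 14, 15.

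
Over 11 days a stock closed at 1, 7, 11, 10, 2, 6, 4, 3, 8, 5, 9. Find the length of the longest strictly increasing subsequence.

Let dp[i] be the length of the longest such subsequence ending at index i:
i:      1  2  3  4  5  6  7  8  9 10 11
a[i]:   1  7 11 10  2  6  4  3  8  5  9
dp:     1  2  3  3  2  3  3  3  4  4  5
Maximum dp value is 5.

5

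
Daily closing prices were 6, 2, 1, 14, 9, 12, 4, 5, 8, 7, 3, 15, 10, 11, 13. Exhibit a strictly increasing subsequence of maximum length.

Patience tails give the LIS length; then backtrack through the dp parents:
6 → extends → [6]
2 → replaces 6 → [2]
1 → replaces 2 → [1]
14 → extends → [1, 14]
9 → replaces 14 → [1, 9]
12 → extends → [1, 9, 12]
4 → replaces 9 → [1, 4, 12]
5 → replaces 12 → [1, 4, 5]
8 → extends → [1, 4, 5, 8]
7 → replaces 8 → [1, 4, 5, 7]
3 → replaces 4 → [1, 3, 5, 7]
15 → extends → [1, 3, 5, 7, 15]
10 → replaces 15 → [1, 3, 5, 7, 10]
11 → extends → [1, 3, 5, 7, 10, 11]
13 → extends → [1, 3, 5, 7, 10, 11, 13]
Length 7; one witness is 2, 4, 5, 8, 10, 11, 13.

2, 4, 5, 8, 10, 11, 13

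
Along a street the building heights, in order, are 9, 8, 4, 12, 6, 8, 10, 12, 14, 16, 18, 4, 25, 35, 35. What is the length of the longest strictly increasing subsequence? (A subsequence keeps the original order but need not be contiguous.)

Track the smallest tail for each achievable length (strict):
9 → extends → [9]
8 → replaces 9 → [8]
4 → replaces 8 → [4]
12 → extends → [4, 12]
6 → replaces 12 → [4, 6]
8 → extends → [4, 6, 8]
10 → extends → [4, 6, 8, 10]
12 → extends → [4, 6, 8, 10, 12]
14 → extends → [4, 6, 8, 10, 12, 14]
16 → extends → [4, 6, 8, 10, 12, 14, 16]
18 → extends → [4, 6, 8, 10, 12, 14, 16, 18]
4 → already a tail → [4, 6, 8, 10, 12, 14, 16, 18]
25 → extends → [4, 6, 8, 10, 12, 14, 16, 18, 25]
35 → extends → [4, 6, 8, 10, 12, 14, 16, 18, 25, 35]
35 → already a tail → [4, 6, 8, 10, 12, 14, 16, 18, 25, 35]
Ten tails, so the longest strictly increasing subsequence has length 10 (e.g. 4, 6, 8, 10, 12, 14, 16, 18, 25, 35).

10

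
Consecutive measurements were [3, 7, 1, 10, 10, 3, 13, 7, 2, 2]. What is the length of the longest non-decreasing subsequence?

Track the smallest tail for each achievable length (allowing ties):
3 → extends → [3]
7 → extends → [3, 7]
1 → replaces 3 → [1, 7]
10 → extends → [1, 7, 10]
10 → extends → [1, 7, 10, 10]
3 → replaces 7 → [1, 3, 10, 10]
13 → extends → [1, 3, 10, 10, 13]
7 → replaces 10 → [1, 3, 7, 10, 13]
2 → replaces 3 → [1, 2, 7, 10, 13]
2 → replaces 7 → [1, 2, 2, 10, 13]
Five tails, so the longest non-decreasing subsequence has length 5 (e.g. 3, 7, 10, 10, 13).

5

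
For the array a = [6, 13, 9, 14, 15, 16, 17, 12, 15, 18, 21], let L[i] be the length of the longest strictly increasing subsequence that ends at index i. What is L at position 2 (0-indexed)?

2

dp[i] = 1 + max{dp[j] : j<i, a[j]<a[i]} (or 1 if no such j):
i:      0  1  2  3  4  5  6  7  8  9 10
a[i]:   6 13  9 14 15 16 17 12 15 18 21
dp:     1  2  2  3  4  5  6  3  4  7  8
At index 2 the value is 2.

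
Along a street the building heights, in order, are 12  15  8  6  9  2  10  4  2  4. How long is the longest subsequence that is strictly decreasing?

5

Negate each value so 'decreasing' becomes 'increasing', then run patience tails on the negated sequence:
-12 → extends → [-12]
-15 → replaces -12 → [-15]
-8 → extends → [-15, -8]
-6 → extends → [-15, -8, -6]
-9 → replaces -8 → [-15, -9, -6]
-2 → extends → [-15, -9, -6, -2]
-10 → replaces -9 → [-15, -10, -6, -2]
-4 → replaces -2 → [-15, -10, -6, -4]
-2 → extends → [-15, -10, -6, -4, -2]
-4 → already a tail → [-15, -10, -6, -4, -2]
Five tails, so the longest strictly decreasing subsequence of the original has length 5.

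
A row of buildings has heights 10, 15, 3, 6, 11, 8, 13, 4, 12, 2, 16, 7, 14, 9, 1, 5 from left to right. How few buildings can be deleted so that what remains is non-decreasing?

Fewest deletions = n − (longest non-decreasing subsequence).
i:      1  2  3  4  5  6  7  8  9 10 11 12 13 14 15 16
a[i]:  10 15  3  6 11  8 13  4 12  2 16  7 14  9  1  5
dp:     1  2  1  2  3  3  4  2  4  1  5  3  5  4  1  3
max dp = 5, so deletions = 16 − 5 = 11.

11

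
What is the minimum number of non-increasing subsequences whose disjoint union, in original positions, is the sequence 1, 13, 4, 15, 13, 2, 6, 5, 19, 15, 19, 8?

5

The minimum number of non-increasing subsequences covering a sequence equals the length of its longest strictly increasing subsequence.
LIS length is 5 (e.g. 1, 4, 13, 15, 19), so 5 piles are needed.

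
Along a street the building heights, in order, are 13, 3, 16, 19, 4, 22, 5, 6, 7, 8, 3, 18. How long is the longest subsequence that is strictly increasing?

Let dp[i] be the length of the longest such subsequence ending at index i:
i:      1  2  3  4  5  6  7  8  9 10 11 12
a[i]:  13  3 16 19  4 22  5  6  7  8  3 18
dp:     1  1  2  3  2  4  3  4  5  6  1  7
Maximum dp value is 7.

7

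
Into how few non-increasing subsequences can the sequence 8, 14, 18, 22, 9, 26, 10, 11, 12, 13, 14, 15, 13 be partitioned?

8

Place each on the leftmost legal pile:
8 → new pile 1 (tops now [8])
14 → new pile 2 (tops now [8, 14])
18 → new pile 3 (tops now [8, 14, 18])
22 → new pile 4 (tops now [8, 14, 18, 22])
9 → pile 2 (tops now [8, 9, 18, 22])
26 → new pile 5 (tops now [8, 9, 18, 22, 26])
10 → pile 3 (tops now [8, 9, 10, 22, 26])
11 → pile 4 (tops now [8, 9, 10, 11, 26])
12 → pile 5 (tops now [8, 9, 10, 11, 12])
13 → new pile 6 (tops now [8, 9, 10, 11, 12, 13])
14 → new pile 7 (tops now [8, 9, 10, 11, 12, 13, 14])
15 → new pile 8 (tops now [8, 9, 10, 11, 12, 13, 14, 15])
13 → pile 6 (tops now [8, 9, 10, 11, 12, 13, 14, 15])
Eight piles.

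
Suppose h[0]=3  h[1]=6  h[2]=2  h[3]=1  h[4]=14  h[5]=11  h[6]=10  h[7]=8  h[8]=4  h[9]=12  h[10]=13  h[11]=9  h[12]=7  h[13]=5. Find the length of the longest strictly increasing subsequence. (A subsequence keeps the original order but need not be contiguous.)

5

Let dp[i] be the length of the longest such subsequence ending at index i:
i:      0  1  2  3  4  5  6  7  8  9 10 11 12 13
h[i]:   3  6  2  1 14 11 10  8  4 12 13  9  7  5
dp:     1  2  1  1  3  3  3  3  2  4  5  4  3  3
Maximum dp value is 5.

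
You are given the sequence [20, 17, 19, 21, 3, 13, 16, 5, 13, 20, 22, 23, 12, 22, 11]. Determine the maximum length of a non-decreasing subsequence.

6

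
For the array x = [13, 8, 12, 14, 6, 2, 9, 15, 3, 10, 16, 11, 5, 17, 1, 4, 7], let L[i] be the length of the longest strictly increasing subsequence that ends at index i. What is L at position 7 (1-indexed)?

2

dp[i] = 1 + max{dp[j] : j<i, x[j]<x[i]} (or 1 if no such j):
i:      1  2  3  4  5  6  7  8  9 10 11 12 13 14 15 16 17
x[i]:  13  8 12 14  6  2  9 15  3 10 16 11  5 17  1  4  7
dp:     1  1  2  3  1  1  2  4  2  3  5  4  3  6  1  3  4
At index 7 the value is 2.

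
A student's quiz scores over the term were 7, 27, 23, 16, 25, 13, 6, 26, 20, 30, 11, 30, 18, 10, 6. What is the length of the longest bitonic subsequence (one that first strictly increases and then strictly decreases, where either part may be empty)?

inc[i] = longest strictly increasing subsequence ending at i; dec[i] = longest strictly decreasing subsequence starting at i:
i:      1  2  3  4  5  6  7  8  9 10 11 12 13 14 15
a[i]:   7 27 23 16 25 13  6 26 20 30 11 30 18 10  6
inc:    1  2  2  2  3  2  1  4  3  5  2  5  3  2  1
dec:    2  7  6  5  5  4  1  5  4  4  3  4  3  2  1
Best peak at i=2 (value 27): inc=2, dec=7, length 2+7−1 = 8.

8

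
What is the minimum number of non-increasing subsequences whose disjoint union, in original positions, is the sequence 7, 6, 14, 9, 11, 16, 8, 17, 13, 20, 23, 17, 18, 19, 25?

Place each on the leftmost legal pile:
7 → new pile 1 (tops now [7])
6 → pile 1 (tops now [6])
14 → new pile 2 (tops now [6, 14])
9 → pile 2 (tops now [6, 9])
11 → new pile 3 (tops now [6, 9, 11])
16 → new pile 4 (tops now [6, 9, 11, 16])
8 → pile 2 (tops now [6, 8, 11, 16])
17 → new pile 5 (tops now [6, 8, 11, 16, 17])
13 → pile 4 (tops now [6, 8, 11, 13, 17])
20 → new pile 6 (tops now [6, 8, 11, 13, 17, 20])
23 → new pile 7 (tops now [6, 8, 11, 13, 17, 20, 23])
17 → pile 5 (tops now [6, 8, 11, 13, 17, 20, 23])
18 → pile 6 (tops now [6, 8, 11, 13, 17, 18, 23])
19 → pile 7 (tops now [6, 8, 11, 13, 17, 18, 19])
25 → new pile 8 (tops now [6, 8, 11, 13, 17, 18, 19, 25])
Eight piles.

8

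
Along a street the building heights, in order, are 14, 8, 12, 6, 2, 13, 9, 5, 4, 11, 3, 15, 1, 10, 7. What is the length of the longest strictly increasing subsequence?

Track the smallest tail for each achievable length (strict):
14 → extends → [14]
8 → replaces 14 → [8]
12 → extends → [8, 12]
6 → replaces 8 → [6, 12]
2 → replaces 6 → [2, 12]
13 → extends → [2, 12, 13]
9 → replaces 12 → [2, 9, 13]
5 → replaces 9 → [2, 5, 13]
4 → replaces 5 → [2, 4, 13]
11 → replaces 13 → [2, 4, 11]
3 → replaces 4 → [2, 3, 11]
15 → extends → [2, 3, 11, 15]
1 → replaces 2 → [1, 3, 11, 15]
10 → replaces 11 → [1, 3, 10, 15]
7 → replaces 10 → [1, 3, 7, 15]
Four tails, so the longest strictly increasing subsequence has length 4 (e.g. 8, 12, 13, 15).

4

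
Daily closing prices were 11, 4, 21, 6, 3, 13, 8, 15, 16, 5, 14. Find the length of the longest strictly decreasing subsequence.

Let dp[i] be the longest strictly decreasing subsequence ending at i:
i:      1  2  3  4  5  6  7  8  9 10 11
a[i]:  11  4 21  6  3 13  8 15 16  5 14
dp:     1  2  1  2  3  2  3  2  2  4  3
Maximum is 4.

4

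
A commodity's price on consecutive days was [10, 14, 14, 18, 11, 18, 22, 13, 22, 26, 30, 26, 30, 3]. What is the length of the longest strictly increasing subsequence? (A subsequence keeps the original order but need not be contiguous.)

6

Track the smallest tail for each achievable length (strict):
10 → extends → [10]
14 → extends → [10, 14]
14 → already a tail → [10, 14]
18 → extends → [10, 14, 18]
11 → replaces 14 → [10, 11, 18]
18 → already a tail → [10, 11, 18]
22 → extends → [10, 11, 18, 22]
13 → replaces 18 → [10, 11, 13, 22]
22 → already a tail → [10, 11, 13, 22]
26 → extends → [10, 11, 13, 22, 26]
30 → extends → [10, 11, 13, 22, 26, 30]
26 → already a tail → [10, 11, 13, 22, 26, 30]
30 → already a tail → [10, 11, 13, 22, 26, 30]
3 → replaces 10 → [3, 11, 13, 22, 26, 30]
Six tails, so the longest strictly increasing subsequence has length 6 (e.g. 10, 14, 18, 22, 26, 30).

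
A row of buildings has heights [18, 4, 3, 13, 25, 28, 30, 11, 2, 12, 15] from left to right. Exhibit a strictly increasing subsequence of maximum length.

Patience tails give the LIS length; then backtrack through the dp parents:
18 → extends → [18]
4 → replaces 18 → [4]
3 → replaces 4 → [3]
13 → extends → [3, 13]
25 → extends → [3, 13, 25]
28 → extends → [3, 13, 25, 28]
30 → extends → [3, 13, 25, 28, 30]
11 → replaces 13 → [3, 11, 25, 28, 30]
2 → replaces 3 → [2, 11, 25, 28, 30]
12 → replaces 25 → [2, 11, 12, 28, 30]
15 → replaces 28 → [2, 11, 12, 15, 30]
Length 5; one witness is 4, 13, 25, 28, 30.

4, 13, 25, 28, 30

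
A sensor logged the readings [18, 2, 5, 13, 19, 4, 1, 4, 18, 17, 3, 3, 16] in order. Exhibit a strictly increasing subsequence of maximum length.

2, 5, 13, 19

Patience tails give the LIS length; then backtrack through the dp parents:
18 → extends → [18]
2 → replaces 18 → [2]
5 → extends → [2, 5]
13 → extends → [2, 5, 13]
19 → extends → [2, 5, 13, 19]
4 → replaces 5 → [2, 4, 13, 19]
1 → replaces 2 → [1, 4, 13, 19]
4 → already a tail → [1, 4, 13, 19]
18 → replaces 19 → [1, 4, 13, 18]
17 → replaces 18 → [1, 4, 13, 17]
3 → replaces 4 → [1, 3, 13, 17]
3 → already a tail → [1, 3, 13, 17]
16 → replaces 17 → [1, 3, 13, 16]
Length 4; one witness is 2, 5, 13, 19.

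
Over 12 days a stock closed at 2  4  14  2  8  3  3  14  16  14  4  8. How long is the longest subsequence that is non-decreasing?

6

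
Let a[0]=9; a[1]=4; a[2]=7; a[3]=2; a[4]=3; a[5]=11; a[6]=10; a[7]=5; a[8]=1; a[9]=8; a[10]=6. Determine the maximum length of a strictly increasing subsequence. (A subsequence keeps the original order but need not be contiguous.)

Let dp[i] be the length of the longest such subsequence ending at index i:
i:      0  1  2  3  4  5  6  7  8  9 10
a[i]:   9  4  7  2  3 11 10  5  1  8  6
dp:     1  1  2  1  2  3  3  3  1  4  4
Maximum dp value is 4.

4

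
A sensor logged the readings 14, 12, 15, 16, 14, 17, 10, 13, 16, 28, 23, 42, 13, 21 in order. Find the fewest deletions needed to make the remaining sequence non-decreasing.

Fewest deletions = n − (longest non-decreasing subsequence).
Patience tails:
14 → extends → [14]
12 → replaces 14 → [12]
15 → extends → [12, 15]
16 → extends → [12, 15, 16]
14 → replaces 15 → [12, 14, 16]
17 → extends → [12, 14, 16, 17]
10 → replaces 12 → [10, 14, 16, 17]
13 → replaces 14 → [10, 13, 16, 17]
16 → replaces 17 → [10, 13, 16, 16]
28 → extends → [10, 13, 16, 16, 28]
23 → replaces 28 → [10, 13, 16, 16, 23]
42 → extends → [10, 13, 16, 16, 23, 42]
13 → replaces 16 → [10, 13, 13, 16, 23, 42]
21 → replaces 23 → [10, 13, 13, 16, 21, 42]
Longest non-decreasing subsequence has length 6, so deletions = 14 − 6 = 8.

8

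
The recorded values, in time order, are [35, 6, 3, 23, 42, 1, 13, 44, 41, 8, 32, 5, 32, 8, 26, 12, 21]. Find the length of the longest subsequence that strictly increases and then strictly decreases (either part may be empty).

8

inc[i] = longest strictly increasing subsequence ending at i; dec[i] = longest strictly decreasing subsequence starting at i:
i:      1  2  3  4  5  6  7  8  9 10 11 12 13 14 15 16 17
a[i]:  35  6  3 23 42  1 13 44 41  8 32  5 32  8 26 12 21
inc:    1  1  1  2  3  1  2  4  3  2  3  2  3  3  4  4  5
dec:    5  3  2  4  5  1  3  5  4  2  3  1  3  1  2  1  1
Best peak at i=8 (value 44): inc=4, dec=5, length 4+5−1 = 8.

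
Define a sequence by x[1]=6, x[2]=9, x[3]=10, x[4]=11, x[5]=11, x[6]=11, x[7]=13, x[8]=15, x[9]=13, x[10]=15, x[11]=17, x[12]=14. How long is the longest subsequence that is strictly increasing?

7

Let dp[i] be the length of the longest such subsequence ending at index i:
i:      1  2  3  4  5  6  7  8  9 10 11 12
x[i]:   6  9 10 11 11 11 13 15 13 15 17 14
dp:     1  2  3  4  4  4  5  6  5  6  7  6
Maximum dp value is 7.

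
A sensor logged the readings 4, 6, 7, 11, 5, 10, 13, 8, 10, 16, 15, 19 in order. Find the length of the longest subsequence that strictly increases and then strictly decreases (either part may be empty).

7

inc[i] = longest strictly increasing subsequence ending at i; dec[i] = longest strictly decreasing subsequence starting at i:
i:      1  2  3  4  5  6  7  8  9 10 11 12
a[i]:   4  6  7 11  5 10 13  8 10 16 15 19
inc:    1  2  3  4  2  4  5  4  5  6  6  7
dec:    1  2  2  3  1  2  2  1  1  2  1  1
Best peak at i=10 (value 16): inc=6, dec=2, length 6+2−1 = 7.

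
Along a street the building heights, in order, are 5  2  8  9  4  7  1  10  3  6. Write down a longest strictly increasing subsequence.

Patience tails give the LIS length; then backtrack through the dp parents:
5 → extends → [5]
2 → replaces 5 → [2]
8 → extends → [2, 8]
9 → extends → [2, 8, 9]
4 → replaces 8 → [2, 4, 9]
7 → replaces 9 → [2, 4, 7]
1 → replaces 2 → [1, 4, 7]
10 → extends → [1, 4, 7, 10]
3 → replaces 4 → [1, 3, 7, 10]
6 → replaces 7 → [1, 3, 6, 10]
Length 4; one witness is 5, 8, 9, 10.

5, 8, 9, 10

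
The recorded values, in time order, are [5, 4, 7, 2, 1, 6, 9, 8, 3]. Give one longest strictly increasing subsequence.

Patience tails give the LIS length; then backtrack through the dp parents:
5 → extends → [5]
4 → replaces 5 → [4]
7 → extends → [4, 7]
2 → replaces 4 → [2, 7]
1 → replaces 2 → [1, 7]
6 → replaces 7 → [1, 6]
9 → extends → [1, 6, 9]
8 → replaces 9 → [1, 6, 8]
3 → replaces 6 → [1, 3, 8]
Length 3; one witness is 5, 7, 9.

5, 7, 9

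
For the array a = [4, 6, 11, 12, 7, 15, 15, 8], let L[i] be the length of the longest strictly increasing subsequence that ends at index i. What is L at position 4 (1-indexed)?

dp[i] = 1 + max{dp[j] : j<i, a[j]<a[i]} (or 1 if no such j):
i:      1  2  3  4  5  6  7  8
a[i]:   4  6 11 12  7 15 15  8
dp:     1  2  3  4  3  5  5  4
At index 4 the value is 4.

4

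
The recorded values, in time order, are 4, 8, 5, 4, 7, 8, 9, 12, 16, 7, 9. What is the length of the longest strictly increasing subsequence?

7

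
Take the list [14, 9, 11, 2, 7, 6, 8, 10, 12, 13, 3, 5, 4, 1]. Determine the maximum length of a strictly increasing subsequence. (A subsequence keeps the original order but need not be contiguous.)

Track the smallest tail for each achievable length (strict):
14 → extends → [14]
9 → replaces 14 → [9]
11 → extends → [9, 11]
2 → replaces 9 → [2, 11]
7 → replaces 11 → [2, 7]
6 → replaces 7 → [2, 6]
8 → extends → [2, 6, 8]
10 → extends → [2, 6, 8, 10]
12 → extends → [2, 6, 8, 10, 12]
13 → extends → [2, 6, 8, 10, 12, 13]
3 → replaces 6 → [2, 3, 8, 10, 12, 13]
5 → replaces 8 → [2, 3, 5, 10, 12, 13]
4 → replaces 5 → [2, 3, 4, 10, 12, 13]
1 → replaces 2 → [1, 3, 4, 10, 12, 13]
Six tails, so the longest strictly increasing subsequence has length 6 (e.g. 2, 7, 8, 10, 12, 13).

6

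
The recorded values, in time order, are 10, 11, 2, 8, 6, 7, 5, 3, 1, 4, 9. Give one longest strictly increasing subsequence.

2, 6, 7, 9

Patience tails give the LIS length; then backtrack through the dp parents:
10 → extends → [10]
11 → extends → [10, 11]
2 → replaces 10 → [2, 11]
8 → replaces 11 → [2, 8]
6 → replaces 8 → [2, 6]
7 → extends → [2, 6, 7]
5 → replaces 6 → [2, 5, 7]
3 → replaces 5 → [2, 3, 7]
1 → replaces 2 → [1, 3, 7]
4 → replaces 7 → [1, 3, 4]
9 → extends → [1, 3, 4, 9]
Length 4; one witness is 2, 6, 7, 9.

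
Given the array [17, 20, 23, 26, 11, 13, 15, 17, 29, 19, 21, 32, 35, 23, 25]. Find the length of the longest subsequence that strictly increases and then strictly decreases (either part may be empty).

inc[i] = longest strictly increasing subsequence ending at i; dec[i] = longest strictly decreasing subsequence starting at i:
i:      1  2  3  4  5  6  7  8  9 10 11 12 13 14 15
a[i]:  17 20 23 26 11 13 15 17 29 19 21 32 35 23 25
inc:    1  2  3  4  1  2  3  4  5  5  6  7  8  7  8
dec:    2  2  2  2  1  1  1  1  2  1  1  2  2  1  1
Best peak at i=13 (value 35): inc=8, dec=2, length 8+2−1 = 9.

9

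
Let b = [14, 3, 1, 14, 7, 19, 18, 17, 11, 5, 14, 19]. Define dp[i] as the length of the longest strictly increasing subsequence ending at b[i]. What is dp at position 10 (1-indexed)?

dp[i] = 1 + max{dp[j] : j<i, b[j]<b[i]} (or 1 if no such j):
i:      1  2  3  4  5  6  7  8  9 10 11 12
b[i]:  14  3  1 14  7 19 18 17 11  5 14 19
dp:     1  1  1  2  2  3  3  3  3  2  4  5
At index 10 the value is 2.

2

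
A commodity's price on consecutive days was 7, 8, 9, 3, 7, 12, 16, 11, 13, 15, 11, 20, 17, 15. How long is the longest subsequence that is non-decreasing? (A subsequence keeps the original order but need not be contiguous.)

7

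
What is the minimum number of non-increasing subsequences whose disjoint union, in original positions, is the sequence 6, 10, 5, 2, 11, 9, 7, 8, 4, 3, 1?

Place each on the leftmost legal pile:
6 → new pile 1 (tops now [6])
10 → new pile 2 (tops now [6, 10])
5 → pile 1 (tops now [5, 10])
2 → pile 1 (tops now [2, 10])
11 → new pile 3 (tops now [2, 10, 11])
9 → pile 2 (tops now [2, 9, 11])
7 → pile 2 (tops now [2, 7, 11])
8 → pile 3 (tops now [2, 7, 8])
4 → pile 2 (tops now [2, 4, 8])
3 → pile 2 (tops now [2, 3, 8])
1 → pile 1 (tops now [1, 3, 8])
Three piles.

3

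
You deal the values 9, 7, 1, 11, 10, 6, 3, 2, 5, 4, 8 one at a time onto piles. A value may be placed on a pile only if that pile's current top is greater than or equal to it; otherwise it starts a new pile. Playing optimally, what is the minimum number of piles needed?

The minimum number of non-increasing subsequences covering a sequence equals the length of its longest strictly increasing subsequence.
LIS length is 4 (e.g. 1, 3, 5, 8), so 4 piles are needed.

4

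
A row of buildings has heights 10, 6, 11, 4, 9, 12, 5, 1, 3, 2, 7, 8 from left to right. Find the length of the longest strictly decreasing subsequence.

Negate each value so 'decreasing' becomes 'increasing', then run patience tails on the negated sequence:
-10 → extends → [-10]
-6 → extends → [-10, -6]
-11 → replaces -10 → [-11, -6]
-4 → extends → [-11, -6, -4]
-9 → replaces -6 → [-11, -9, -4]
-12 → replaces -11 → [-12, -9, -4]
-5 → replaces -4 → [-12, -9, -5]
-1 → extends → [-12, -9, -5, -1]
-3 → replaces -1 → [-12, -9, -5, -3]
-2 → extends → [-12, -9, -5, -3, -2]
-7 → replaces -5 → [-12, -9, -7, -3, -2]
-8 → replaces -7 → [-12, -9, -8, -3, -2]
Five tails, so the longest strictly decreasing subsequence of the original has length 5.

5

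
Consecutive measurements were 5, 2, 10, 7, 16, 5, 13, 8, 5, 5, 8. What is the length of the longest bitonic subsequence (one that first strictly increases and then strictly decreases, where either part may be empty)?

6

inc[i] = longest strictly increasing subsequence ending at i; dec[i] = longest strictly decreasing subsequence starting at i:
i:      1  2  3  4  5  6  7  8  9 10 11
a[i]:   5  2 10  7 16  5 13  8  5  5  8
inc:    1  1  2  2  3  2  3  3  2  2  3
dec:    2  1  3  2  4  1  3  2  1  1  1
Best peak at i=5 (value 16): inc=3, dec=4, length 3+4−1 = 6.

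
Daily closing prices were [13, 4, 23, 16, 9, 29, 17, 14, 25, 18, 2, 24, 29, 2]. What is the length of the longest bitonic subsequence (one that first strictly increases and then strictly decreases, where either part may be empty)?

inc[i] = longest strictly increasing subsequence ending at i; dec[i] = longest strictly decreasing subsequence starting at i:
i:      1  2  3  4  5  6  7  8  9 10 11 12 13 14
a[i]:  13  4 23 16  9 29 17 14 25 18  2 24 29  2
inc:    1  1  2  2  2  3  3  3  4  4  1  5  6  1
dec:    3  2  4  3  2  4  3  2  3  2  1  2  2  1
Best peak at i=13 (value 29): inc=6, dec=2, length 6+2−1 = 7.

7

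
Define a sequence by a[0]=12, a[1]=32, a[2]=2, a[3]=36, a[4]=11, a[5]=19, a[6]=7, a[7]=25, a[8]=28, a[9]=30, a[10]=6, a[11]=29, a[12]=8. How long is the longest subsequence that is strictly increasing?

Track the smallest tail for each achievable length (strict):
12 → extends → [12]
32 → extends → [12, 32]
2 → replaces 12 → [2, 32]
36 → extends → [2, 32, 36]
11 → replaces 32 → [2, 11, 36]
19 → replaces 36 → [2, 11, 19]
7 → replaces 11 → [2, 7, 19]
25 → extends → [2, 7, 19, 25]
28 → extends → [2, 7, 19, 25, 28]
30 → extends → [2, 7, 19, 25, 28, 30]
6 → replaces 7 → [2, 6, 19, 25, 28, 30]
29 → replaces 30 → [2, 6, 19, 25, 28, 29]
8 → replaces 19 → [2, 6, 8, 25, 28, 29]
Six tails, so the longest strictly increasing subsequence has length 6 (e.g. 2, 11, 19, 25, 28, 30).

6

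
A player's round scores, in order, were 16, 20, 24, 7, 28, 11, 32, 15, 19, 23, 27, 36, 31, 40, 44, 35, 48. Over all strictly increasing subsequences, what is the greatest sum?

Let S[i] be the best sum of a strictly increasing subsequence ending at i:
i:       1   2   3   4   5   6   7   8   9  10  11  12  13  14  15  16  17
a[i]:   16  20  24   7  28  11  32  15  19  23  27  36  31  40  44  35  48
S:      16  36  60   7  88  18 120  33  52  75 102 156 133 196 240 168 288
Maximum is 288 (e.g. 16 + 20 + 24 + 28 + 32 + 36 + 40 + 44 + 48).

288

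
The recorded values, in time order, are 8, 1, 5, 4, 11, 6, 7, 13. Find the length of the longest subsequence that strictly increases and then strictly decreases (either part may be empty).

inc[i] = longest strictly increasing subsequence ending at i; dec[i] = longest strictly decreasing subsequence starting at i:
i:      1  2  3  4  5  6  7  8
a[i]:   8  1  5  4 11  6  7 13
inc:    1  1  2  2  3  3  4  5
dec:    3  1  2  1  2  1  1  1
Best peak at i=8 (value 13): inc=5, dec=1, length 5+1−1 = 5.

5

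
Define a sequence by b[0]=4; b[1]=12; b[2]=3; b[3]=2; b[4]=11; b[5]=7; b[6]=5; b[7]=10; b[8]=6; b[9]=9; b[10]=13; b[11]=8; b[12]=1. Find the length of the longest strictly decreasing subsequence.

6

Let dp[i] be the longest strictly decreasing subsequence ending at i:
i:      0  1  2  3  4  5  6  7  8  9 10 11 12
b[i]:   4 12  3  2 11  7  5 10  6  9 13  8  1
dp:     1  1  2  3  2  3  4  3  4  4  1  5  6
Maximum is 6.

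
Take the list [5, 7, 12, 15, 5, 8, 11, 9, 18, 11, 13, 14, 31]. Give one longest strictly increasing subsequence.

Patience tails give the LIS length; then backtrack through the dp parents:
5 → extends → [5]
7 → extends → [5, 7]
12 → extends → [5, 7, 12]
15 → extends → [5, 7, 12, 15]
5 → already a tail → [5, 7, 12, 15]
8 → replaces 12 → [5, 7, 8, 15]
11 → replaces 15 → [5, 7, 8, 11]
9 → replaces 11 → [5, 7, 8, 9]
18 → extends → [5, 7, 8, 9, 18]
11 → replaces 18 → [5, 7, 8, 9, 11]
13 → extends → [5, 7, 8, 9, 11, 13]
14 → extends → [5, 7, 8, 9, 11, 13, 14]
31 → extends → [5, 7, 8, 9, 11, 13, 14, 31]
Length 8; one witness is 5, 7, 8, 9, 11, 13, 14, 31.

5, 7, 8, 9, 11, 13, 14, 31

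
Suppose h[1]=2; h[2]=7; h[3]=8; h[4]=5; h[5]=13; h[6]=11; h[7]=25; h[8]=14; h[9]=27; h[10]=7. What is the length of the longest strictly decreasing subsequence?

Let dp[i] be the longest strictly decreasing subsequence ending at i:
i:      1  2  3  4  5  6  7  8  9 10
h[i]:   2  7  8  5 13 11 25 14 27  7
dp:     1  1  1  2  1  2  1  2  1  3
Maximum is 3.

3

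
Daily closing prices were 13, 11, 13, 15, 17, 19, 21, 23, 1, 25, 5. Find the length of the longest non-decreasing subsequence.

8

Track the smallest tail for each achievable length (allowing ties):
13 → extends → [13]
11 → replaces 13 → [11]
13 → extends → [11, 13]
15 → extends → [11, 13, 15]
17 → extends → [11, 13, 15, 17]
19 → extends → [11, 13, 15, 17, 19]
21 → extends → [11, 13, 15, 17, 19, 21]
23 → extends → [11, 13, 15, 17, 19, 21, 23]
1 → replaces 11 → [1, 13, 15, 17, 19, 21, 23]
25 → extends → [1, 13, 15, 17, 19, 21, 23, 25]
5 → replaces 13 → [1, 5, 15, 17, 19, 21, 23, 25]
Eight tails, so the longest non-decreasing subsequence has length 8 (e.g. 13, 13, 15, 17, 19, 21, 23, 25).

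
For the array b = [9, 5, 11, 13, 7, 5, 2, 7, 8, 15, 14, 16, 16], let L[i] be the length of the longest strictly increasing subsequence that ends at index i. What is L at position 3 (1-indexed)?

2

dp[i] = 1 + max{dp[j] : j<i, b[j]<b[i]} (or 1 if no such j):
i:      1  2  3  4  5  6  7  8  9 10 11 12 13
b[i]:   9  5 11 13  7  5  2  7  8 15 14 16 16
dp:     1  1  2  3  2  1  1  2  3  4  4  5  5
At index 3 the value is 2.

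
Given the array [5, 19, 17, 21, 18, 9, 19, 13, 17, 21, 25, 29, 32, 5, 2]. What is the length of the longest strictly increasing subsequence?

8

Let dp[i] be the length of the longest such subsequence ending at index i:
i:      1  2  3  4  5  6  7  8  9 10 11 12 13 14 15
a[i]:   5 19 17 21 18  9 19 13 17 21 25 29 32  5  2
dp:     1  2  2  3  3  2  4  3  4  5  6  7  8  1  1
Maximum dp value is 8.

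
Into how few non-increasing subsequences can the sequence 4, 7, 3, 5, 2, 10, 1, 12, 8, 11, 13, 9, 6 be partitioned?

5

Place each on the leftmost legal pile:
4 → new pile 1 (tops now [4])
7 → new pile 2 (tops now [4, 7])
3 → pile 1 (tops now [3, 7])
5 → pile 2 (tops now [3, 5])
2 → pile 1 (tops now [2, 5])
10 → new pile 3 (tops now [2, 5, 10])
1 → pile 1 (tops now [1, 5, 10])
12 → new pile 4 (tops now [1, 5, 10, 12])
8 → pile 3 (tops now [1, 5, 8, 12])
11 → pile 4 (tops now [1, 5, 8, 11])
13 → new pile 5 (tops now [1, 5, 8, 11, 13])
9 → pile 4 (tops now [1, 5, 8, 9, 13])
6 → pile 3 (tops now [1, 5, 6, 9, 13])
Five piles.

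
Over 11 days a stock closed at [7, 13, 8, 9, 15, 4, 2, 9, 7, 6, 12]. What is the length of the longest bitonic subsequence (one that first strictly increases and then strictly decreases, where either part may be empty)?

7

inc[i] = longest strictly increasing subsequence ending at i; dec[i] = longest strictly decreasing subsequence starting at i:
i:      1  2  3  4  5  6  7  8  9 10 11
a[i]:   7 13  8  9 15  4  2  9  7  6 12
inc:    1  2  2  3  4  1  1  3  2  2  4
dec:    3  4  3  3  4  2  1  3  2  1  1
Best peak at i=5 (value 15): inc=4, dec=4, length 4+4−1 = 7.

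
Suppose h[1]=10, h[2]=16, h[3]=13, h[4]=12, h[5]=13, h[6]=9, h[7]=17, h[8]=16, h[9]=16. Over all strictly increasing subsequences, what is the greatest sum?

Let S[i] be the best sum of a strictly increasing subsequence ending at i:
i:      1  2  3  4  5  6  7  8  9
h[i]:  10 16 13 12 13  9 17 16 16
S:     10 26 23 22 35  9 52 51 51
Maximum is 52 (e.g. 10 + 12 + 13 + 17).

52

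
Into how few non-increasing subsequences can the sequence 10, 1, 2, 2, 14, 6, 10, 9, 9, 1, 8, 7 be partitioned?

Place each on the leftmost legal pile:
10 → new pile 1 (tops now [10])
1 → pile 1 (tops now [1])
2 → new pile 2 (tops now [1, 2])
2 → pile 2 (tops now [1, 2])
14 → new pile 3 (tops now [1, 2, 14])
6 → pile 3 (tops now [1, 2, 6])
10 → new pile 4 (tops now [1, 2, 6, 10])
9 → pile 4 (tops now [1, 2, 6, 9])
9 → pile 4 (tops now [1, 2, 6, 9])
1 → pile 1 (tops now [1, 2, 6, 9])
8 → pile 4 (tops now [1, 2, 6, 8])
7 → pile 4 (tops now [1, 2, 6, 7])
Four piles.

4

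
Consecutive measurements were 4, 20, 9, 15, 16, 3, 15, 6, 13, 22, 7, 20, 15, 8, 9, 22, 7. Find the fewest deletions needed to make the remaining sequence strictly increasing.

11

Fewest deletions = n − (longest strictly increasing subsequence).
i:      1  2  3  4  5  6  7  8  9 10 11 12 13 14 15 16 17
a[i]:   4 20  9 15 16  3 15  6 13 22  7 20 15  8  9 22  7
dp:     1  2  2  3  4  1  3  2  3  5  3  5  4  4  5  6  3
max dp = 6, so deletions = 17 − 6 = 11.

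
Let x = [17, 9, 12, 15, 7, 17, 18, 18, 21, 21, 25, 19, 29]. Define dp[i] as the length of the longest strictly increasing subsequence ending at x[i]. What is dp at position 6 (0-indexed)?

dp[i] = 1 + max{dp[j] : j<i, x[j]<x[i]} (or 1 if no such j):
i:      0  1  2  3  4  5  6  7  8  9 10 11 12
x[i]:  17  9 12 15  7 17 18 18 21 21 25 19 29
dp:     1  1  2  3  1  4  5  5  6  6  7  6  8
At index 6 the value is 5.

5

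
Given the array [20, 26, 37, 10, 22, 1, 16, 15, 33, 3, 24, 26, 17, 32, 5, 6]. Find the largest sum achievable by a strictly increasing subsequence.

124

Let S[i] be the best sum of a strictly increasing subsequence ending at i:
i:       1   2   3   4   5   6   7   8   9  10  11  12  13  14  15  16
a[i]:   20  26  37  10  22   1  16  15  33   3  24  26  17  32   5   6
S:      20  46  83  10  42   1  26  25  79   4  66  92  43 124   9  15
Maximum is 124 (e.g. 20 + 22 + 24 + 26 + 32).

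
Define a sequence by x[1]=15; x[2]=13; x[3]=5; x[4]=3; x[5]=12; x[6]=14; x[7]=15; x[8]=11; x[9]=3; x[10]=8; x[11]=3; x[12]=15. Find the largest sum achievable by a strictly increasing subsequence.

46

Let S[i] be the best sum of a strictly increasing subsequence ending at i:
i:      1  2  3  4  5  6  7  8  9 10 11 12
x[i]:  15 13  5  3 12 14 15 11  3  8  3 15
S:     15 13  5  3 17 31 46 16  3 13  3 46
Maximum is 46 (e.g. 5 + 12 + 14 + 15).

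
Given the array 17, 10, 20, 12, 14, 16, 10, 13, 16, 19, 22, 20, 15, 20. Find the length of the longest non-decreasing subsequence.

8

Track the smallest tail for each achievable length (allowing ties):
17 → extends → [17]
10 → replaces 17 → [10]
20 → extends → [10, 20]
12 → replaces 20 → [10, 12]
14 → extends → [10, 12, 14]
16 → extends → [10, 12, 14, 16]
10 → replaces 12 → [10, 10, 14, 16]
13 → replaces 14 → [10, 10, 13, 16]
16 → extends → [10, 10, 13, 16, 16]
19 → extends → [10, 10, 13, 16, 16, 19]
22 → extends → [10, 10, 13, 16, 16, 19, 22]
20 → replaces 22 → [10, 10, 13, 16, 16, 19, 20]
15 → replaces 16 → [10, 10, 13, 15, 16, 19, 20]
20 → extends → [10, 10, 13, 15, 16, 19, 20, 20]
Eight tails, so the longest non-decreasing subsequence has length 8 (e.g. 10, 12, 14, 16, 16, 19, 20, 20).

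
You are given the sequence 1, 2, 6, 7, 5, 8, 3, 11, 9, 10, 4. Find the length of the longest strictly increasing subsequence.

Track the smallest tail for each achievable length (strict):
1 → extends → [1]
2 → extends → [1, 2]
6 → extends → [1, 2, 6]
7 → extends → [1, 2, 6, 7]
5 → replaces 6 → [1, 2, 5, 7]
8 → extends → [1, 2, 5, 7, 8]
3 → replaces 5 → [1, 2, 3, 7, 8]
11 → extends → [1, 2, 3, 7, 8, 11]
9 → replaces 11 → [1, 2, 3, 7, 8, 9]
10 → extends → [1, 2, 3, 7, 8, 9, 10]
4 → replaces 7 → [1, 2, 3, 4, 8, 9, 10]
Seven tails, so the longest strictly increasing subsequence has length 7 (e.g. 1, 2, 6, 7, 8, 9, 10).

7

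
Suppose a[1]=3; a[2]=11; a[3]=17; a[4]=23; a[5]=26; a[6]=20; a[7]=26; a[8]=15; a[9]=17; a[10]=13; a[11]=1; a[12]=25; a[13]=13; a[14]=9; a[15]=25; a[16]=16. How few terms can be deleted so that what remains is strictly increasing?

11

Fewest deletions = n − (longest strictly increasing subsequence).
Patience tails:
3 → extends → [3]
11 → extends → [3, 11]
17 → extends → [3, 11, 17]
23 → extends → [3, 11, 17, 23]
26 → extends → [3, 11, 17, 23, 26]
20 → replaces 23 → [3, 11, 17, 20, 26]
26 → already a tail → [3, 11, 17, 20, 26]
15 → replaces 17 → [3, 11, 15, 20, 26]
17 → replaces 20 → [3, 11, 15, 17, 26]
13 → replaces 15 → [3, 11, 13, 17, 26]
1 → replaces 3 → [1, 11, 13, 17, 26]
25 → replaces 26 → [1, 11, 13, 17, 25]
13 → already a tail → [1, 11, 13, 17, 25]
9 → replaces 11 → [1, 9, 13, 17, 25]
25 → already a tail → [1, 9, 13, 17, 25]
16 → replaces 17 → [1, 9, 13, 16, 25]
Longest strictly increasing subsequence has length 5, so deletions = 16 − 5 = 11.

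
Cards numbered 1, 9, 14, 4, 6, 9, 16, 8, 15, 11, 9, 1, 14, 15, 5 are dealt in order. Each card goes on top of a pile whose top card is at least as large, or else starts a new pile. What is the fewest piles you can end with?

7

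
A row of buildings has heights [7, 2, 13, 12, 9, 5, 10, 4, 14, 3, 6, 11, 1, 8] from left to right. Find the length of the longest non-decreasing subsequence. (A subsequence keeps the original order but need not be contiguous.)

4

Track the smallest tail for each achievable length (allowing ties):
7 → extends → [7]
2 → replaces 7 → [2]
13 → extends → [2, 13]
12 → replaces 13 → [2, 12]
9 → replaces 12 → [2, 9]
5 → replaces 9 → [2, 5]
10 → extends → [2, 5, 10]
4 → replaces 5 → [2, 4, 10]
14 → extends → [2, 4, 10, 14]
3 → replaces 4 → [2, 3, 10, 14]
6 → replaces 10 → [2, 3, 6, 14]
11 → replaces 14 → [2, 3, 6, 11]
1 → replaces 2 → [1, 3, 6, 11]
8 → replaces 11 → [1, 3, 6, 8]
Four tails, so the longest non-decreasing subsequence has length 4 (e.g. 7, 9, 10, 14).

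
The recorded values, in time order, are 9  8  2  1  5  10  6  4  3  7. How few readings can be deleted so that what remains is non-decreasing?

6

Fewest deletions = n − (longest non-decreasing subsequence).
i:      1  2  3  4  5  6  7  8  9 10
a[i]:   9  8  2  1  5 10  6  4  3  7
dp:     1  1  1  1  2  3  3  2  2  4
max dp = 4, so deletions = 10 − 4 = 6.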